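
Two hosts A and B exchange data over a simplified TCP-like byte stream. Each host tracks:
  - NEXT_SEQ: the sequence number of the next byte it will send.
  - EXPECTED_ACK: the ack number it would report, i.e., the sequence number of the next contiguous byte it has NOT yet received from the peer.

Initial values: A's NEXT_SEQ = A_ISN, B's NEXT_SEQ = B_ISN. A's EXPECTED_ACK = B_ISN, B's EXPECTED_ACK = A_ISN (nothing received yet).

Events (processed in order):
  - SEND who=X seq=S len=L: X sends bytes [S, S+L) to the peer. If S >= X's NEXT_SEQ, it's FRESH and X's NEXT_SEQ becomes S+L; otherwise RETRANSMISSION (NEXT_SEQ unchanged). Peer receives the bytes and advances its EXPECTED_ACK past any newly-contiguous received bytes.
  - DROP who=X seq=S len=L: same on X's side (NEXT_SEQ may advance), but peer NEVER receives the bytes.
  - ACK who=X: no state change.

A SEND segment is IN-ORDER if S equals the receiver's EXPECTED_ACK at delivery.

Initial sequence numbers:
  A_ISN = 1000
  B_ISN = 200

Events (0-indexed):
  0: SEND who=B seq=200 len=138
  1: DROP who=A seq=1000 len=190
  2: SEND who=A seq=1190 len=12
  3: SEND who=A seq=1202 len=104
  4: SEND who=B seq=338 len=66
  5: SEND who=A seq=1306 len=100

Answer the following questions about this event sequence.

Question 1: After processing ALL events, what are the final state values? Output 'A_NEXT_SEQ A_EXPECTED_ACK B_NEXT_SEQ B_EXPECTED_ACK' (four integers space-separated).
After event 0: A_seq=1000 A_ack=338 B_seq=338 B_ack=1000
After event 1: A_seq=1190 A_ack=338 B_seq=338 B_ack=1000
After event 2: A_seq=1202 A_ack=338 B_seq=338 B_ack=1000
After event 3: A_seq=1306 A_ack=338 B_seq=338 B_ack=1000
After event 4: A_seq=1306 A_ack=404 B_seq=404 B_ack=1000
After event 5: A_seq=1406 A_ack=404 B_seq=404 B_ack=1000

Answer: 1406 404 404 1000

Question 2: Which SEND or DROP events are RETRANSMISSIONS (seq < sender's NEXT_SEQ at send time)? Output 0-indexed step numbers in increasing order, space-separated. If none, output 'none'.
Answer: none

Derivation:
Step 0: SEND seq=200 -> fresh
Step 1: DROP seq=1000 -> fresh
Step 2: SEND seq=1190 -> fresh
Step 3: SEND seq=1202 -> fresh
Step 4: SEND seq=338 -> fresh
Step 5: SEND seq=1306 -> fresh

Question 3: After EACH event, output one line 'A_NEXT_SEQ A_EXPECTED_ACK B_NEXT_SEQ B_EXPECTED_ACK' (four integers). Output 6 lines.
1000 338 338 1000
1190 338 338 1000
1202 338 338 1000
1306 338 338 1000
1306 404 404 1000
1406 404 404 1000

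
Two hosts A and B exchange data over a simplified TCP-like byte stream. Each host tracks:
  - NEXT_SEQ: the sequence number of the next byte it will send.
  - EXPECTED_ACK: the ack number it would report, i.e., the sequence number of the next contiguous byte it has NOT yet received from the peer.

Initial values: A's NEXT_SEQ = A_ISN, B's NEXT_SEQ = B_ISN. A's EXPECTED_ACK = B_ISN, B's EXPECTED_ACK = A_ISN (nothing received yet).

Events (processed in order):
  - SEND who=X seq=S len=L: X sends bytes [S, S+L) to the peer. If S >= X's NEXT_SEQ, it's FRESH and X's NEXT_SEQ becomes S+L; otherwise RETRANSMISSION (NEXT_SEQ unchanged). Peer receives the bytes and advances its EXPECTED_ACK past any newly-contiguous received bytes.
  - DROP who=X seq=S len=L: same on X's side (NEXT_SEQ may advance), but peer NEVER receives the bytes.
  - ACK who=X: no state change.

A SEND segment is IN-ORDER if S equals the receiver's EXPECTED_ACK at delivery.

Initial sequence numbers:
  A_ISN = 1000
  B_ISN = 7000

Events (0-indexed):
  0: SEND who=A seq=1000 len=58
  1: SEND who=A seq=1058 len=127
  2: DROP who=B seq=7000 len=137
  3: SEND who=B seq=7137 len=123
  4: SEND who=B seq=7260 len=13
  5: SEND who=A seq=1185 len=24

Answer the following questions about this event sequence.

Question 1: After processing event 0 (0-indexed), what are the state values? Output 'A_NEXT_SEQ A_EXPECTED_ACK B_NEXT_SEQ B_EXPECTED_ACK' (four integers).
After event 0: A_seq=1058 A_ack=7000 B_seq=7000 B_ack=1058

1058 7000 7000 1058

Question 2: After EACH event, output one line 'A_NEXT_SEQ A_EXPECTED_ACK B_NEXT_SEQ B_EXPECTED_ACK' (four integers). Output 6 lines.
1058 7000 7000 1058
1185 7000 7000 1185
1185 7000 7137 1185
1185 7000 7260 1185
1185 7000 7273 1185
1209 7000 7273 1209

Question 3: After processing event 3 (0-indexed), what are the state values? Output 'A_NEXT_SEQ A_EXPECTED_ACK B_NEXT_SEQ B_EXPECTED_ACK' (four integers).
After event 0: A_seq=1058 A_ack=7000 B_seq=7000 B_ack=1058
After event 1: A_seq=1185 A_ack=7000 B_seq=7000 B_ack=1185
After event 2: A_seq=1185 A_ack=7000 B_seq=7137 B_ack=1185
After event 3: A_seq=1185 A_ack=7000 B_seq=7260 B_ack=1185

1185 7000 7260 1185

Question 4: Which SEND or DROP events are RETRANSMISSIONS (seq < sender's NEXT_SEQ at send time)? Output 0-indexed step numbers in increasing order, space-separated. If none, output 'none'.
Answer: none

Derivation:
Step 0: SEND seq=1000 -> fresh
Step 1: SEND seq=1058 -> fresh
Step 2: DROP seq=7000 -> fresh
Step 3: SEND seq=7137 -> fresh
Step 4: SEND seq=7260 -> fresh
Step 5: SEND seq=1185 -> fresh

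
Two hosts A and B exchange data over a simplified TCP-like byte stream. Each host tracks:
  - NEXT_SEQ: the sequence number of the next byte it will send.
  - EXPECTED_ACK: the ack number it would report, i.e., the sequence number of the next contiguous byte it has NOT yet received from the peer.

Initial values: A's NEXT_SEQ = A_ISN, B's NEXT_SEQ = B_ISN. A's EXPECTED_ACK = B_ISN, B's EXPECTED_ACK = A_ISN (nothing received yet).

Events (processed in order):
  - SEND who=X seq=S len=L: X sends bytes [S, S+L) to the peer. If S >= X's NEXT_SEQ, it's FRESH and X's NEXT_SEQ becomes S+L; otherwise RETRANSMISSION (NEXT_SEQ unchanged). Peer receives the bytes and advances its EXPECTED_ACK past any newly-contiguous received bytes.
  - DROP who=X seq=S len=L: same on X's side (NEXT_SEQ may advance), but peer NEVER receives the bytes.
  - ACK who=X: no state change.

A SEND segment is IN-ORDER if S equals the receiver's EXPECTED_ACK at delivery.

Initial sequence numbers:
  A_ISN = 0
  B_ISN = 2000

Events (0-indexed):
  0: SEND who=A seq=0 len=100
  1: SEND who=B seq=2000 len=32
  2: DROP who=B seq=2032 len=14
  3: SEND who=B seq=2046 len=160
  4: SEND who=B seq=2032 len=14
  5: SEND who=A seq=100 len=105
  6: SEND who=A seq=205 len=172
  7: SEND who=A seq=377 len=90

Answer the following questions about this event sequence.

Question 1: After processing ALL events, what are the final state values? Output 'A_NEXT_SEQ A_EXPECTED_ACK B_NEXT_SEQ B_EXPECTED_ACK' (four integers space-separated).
Answer: 467 2206 2206 467

Derivation:
After event 0: A_seq=100 A_ack=2000 B_seq=2000 B_ack=100
After event 1: A_seq=100 A_ack=2032 B_seq=2032 B_ack=100
After event 2: A_seq=100 A_ack=2032 B_seq=2046 B_ack=100
After event 3: A_seq=100 A_ack=2032 B_seq=2206 B_ack=100
After event 4: A_seq=100 A_ack=2206 B_seq=2206 B_ack=100
After event 5: A_seq=205 A_ack=2206 B_seq=2206 B_ack=205
After event 6: A_seq=377 A_ack=2206 B_seq=2206 B_ack=377
After event 7: A_seq=467 A_ack=2206 B_seq=2206 B_ack=467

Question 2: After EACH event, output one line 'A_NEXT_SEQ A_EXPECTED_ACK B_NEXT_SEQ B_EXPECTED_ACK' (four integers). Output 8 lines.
100 2000 2000 100
100 2032 2032 100
100 2032 2046 100
100 2032 2206 100
100 2206 2206 100
205 2206 2206 205
377 2206 2206 377
467 2206 2206 467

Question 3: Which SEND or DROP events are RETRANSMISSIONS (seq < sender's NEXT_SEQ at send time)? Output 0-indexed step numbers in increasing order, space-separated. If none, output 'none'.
Answer: 4

Derivation:
Step 0: SEND seq=0 -> fresh
Step 1: SEND seq=2000 -> fresh
Step 2: DROP seq=2032 -> fresh
Step 3: SEND seq=2046 -> fresh
Step 4: SEND seq=2032 -> retransmit
Step 5: SEND seq=100 -> fresh
Step 6: SEND seq=205 -> fresh
Step 7: SEND seq=377 -> fresh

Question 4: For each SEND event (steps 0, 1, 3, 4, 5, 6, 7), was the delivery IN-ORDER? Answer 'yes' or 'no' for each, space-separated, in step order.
Answer: yes yes no yes yes yes yes

Derivation:
Step 0: SEND seq=0 -> in-order
Step 1: SEND seq=2000 -> in-order
Step 3: SEND seq=2046 -> out-of-order
Step 4: SEND seq=2032 -> in-order
Step 5: SEND seq=100 -> in-order
Step 6: SEND seq=205 -> in-order
Step 7: SEND seq=377 -> in-order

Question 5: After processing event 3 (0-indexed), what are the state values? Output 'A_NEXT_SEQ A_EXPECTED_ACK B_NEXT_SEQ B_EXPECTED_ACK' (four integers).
After event 0: A_seq=100 A_ack=2000 B_seq=2000 B_ack=100
After event 1: A_seq=100 A_ack=2032 B_seq=2032 B_ack=100
After event 2: A_seq=100 A_ack=2032 B_seq=2046 B_ack=100
After event 3: A_seq=100 A_ack=2032 B_seq=2206 B_ack=100

100 2032 2206 100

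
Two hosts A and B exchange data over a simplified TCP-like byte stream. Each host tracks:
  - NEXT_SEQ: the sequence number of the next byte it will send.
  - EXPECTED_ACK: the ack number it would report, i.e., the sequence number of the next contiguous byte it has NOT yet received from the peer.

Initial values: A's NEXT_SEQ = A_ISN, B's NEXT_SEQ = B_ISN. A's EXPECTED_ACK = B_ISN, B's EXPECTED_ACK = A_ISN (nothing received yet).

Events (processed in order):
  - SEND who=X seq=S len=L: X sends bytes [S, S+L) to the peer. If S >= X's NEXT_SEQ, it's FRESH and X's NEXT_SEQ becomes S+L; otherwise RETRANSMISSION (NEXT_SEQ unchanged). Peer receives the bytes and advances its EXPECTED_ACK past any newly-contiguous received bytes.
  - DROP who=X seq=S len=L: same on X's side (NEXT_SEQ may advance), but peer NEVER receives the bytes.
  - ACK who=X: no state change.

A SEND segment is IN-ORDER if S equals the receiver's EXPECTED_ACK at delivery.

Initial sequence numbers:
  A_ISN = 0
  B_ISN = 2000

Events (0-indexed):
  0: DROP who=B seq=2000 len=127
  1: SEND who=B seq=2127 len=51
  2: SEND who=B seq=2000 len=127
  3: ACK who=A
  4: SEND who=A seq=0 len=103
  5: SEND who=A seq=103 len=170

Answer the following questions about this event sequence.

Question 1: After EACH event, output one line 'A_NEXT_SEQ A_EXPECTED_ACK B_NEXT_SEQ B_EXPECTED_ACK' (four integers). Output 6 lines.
0 2000 2127 0
0 2000 2178 0
0 2178 2178 0
0 2178 2178 0
103 2178 2178 103
273 2178 2178 273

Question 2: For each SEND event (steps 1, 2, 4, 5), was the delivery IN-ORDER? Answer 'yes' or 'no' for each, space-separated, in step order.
Answer: no yes yes yes

Derivation:
Step 1: SEND seq=2127 -> out-of-order
Step 2: SEND seq=2000 -> in-order
Step 4: SEND seq=0 -> in-order
Step 5: SEND seq=103 -> in-order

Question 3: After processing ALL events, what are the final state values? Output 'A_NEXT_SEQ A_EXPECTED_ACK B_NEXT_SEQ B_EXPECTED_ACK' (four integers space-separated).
After event 0: A_seq=0 A_ack=2000 B_seq=2127 B_ack=0
After event 1: A_seq=0 A_ack=2000 B_seq=2178 B_ack=0
After event 2: A_seq=0 A_ack=2178 B_seq=2178 B_ack=0
After event 3: A_seq=0 A_ack=2178 B_seq=2178 B_ack=0
After event 4: A_seq=103 A_ack=2178 B_seq=2178 B_ack=103
After event 5: A_seq=273 A_ack=2178 B_seq=2178 B_ack=273

Answer: 273 2178 2178 273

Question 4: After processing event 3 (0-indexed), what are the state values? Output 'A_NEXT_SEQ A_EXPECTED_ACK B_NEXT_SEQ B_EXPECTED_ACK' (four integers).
After event 0: A_seq=0 A_ack=2000 B_seq=2127 B_ack=0
After event 1: A_seq=0 A_ack=2000 B_seq=2178 B_ack=0
After event 2: A_seq=0 A_ack=2178 B_seq=2178 B_ack=0
After event 3: A_seq=0 A_ack=2178 B_seq=2178 B_ack=0

0 2178 2178 0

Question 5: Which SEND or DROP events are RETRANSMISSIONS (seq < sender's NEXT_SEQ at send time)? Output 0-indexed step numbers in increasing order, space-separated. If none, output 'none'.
Answer: 2

Derivation:
Step 0: DROP seq=2000 -> fresh
Step 1: SEND seq=2127 -> fresh
Step 2: SEND seq=2000 -> retransmit
Step 4: SEND seq=0 -> fresh
Step 5: SEND seq=103 -> fresh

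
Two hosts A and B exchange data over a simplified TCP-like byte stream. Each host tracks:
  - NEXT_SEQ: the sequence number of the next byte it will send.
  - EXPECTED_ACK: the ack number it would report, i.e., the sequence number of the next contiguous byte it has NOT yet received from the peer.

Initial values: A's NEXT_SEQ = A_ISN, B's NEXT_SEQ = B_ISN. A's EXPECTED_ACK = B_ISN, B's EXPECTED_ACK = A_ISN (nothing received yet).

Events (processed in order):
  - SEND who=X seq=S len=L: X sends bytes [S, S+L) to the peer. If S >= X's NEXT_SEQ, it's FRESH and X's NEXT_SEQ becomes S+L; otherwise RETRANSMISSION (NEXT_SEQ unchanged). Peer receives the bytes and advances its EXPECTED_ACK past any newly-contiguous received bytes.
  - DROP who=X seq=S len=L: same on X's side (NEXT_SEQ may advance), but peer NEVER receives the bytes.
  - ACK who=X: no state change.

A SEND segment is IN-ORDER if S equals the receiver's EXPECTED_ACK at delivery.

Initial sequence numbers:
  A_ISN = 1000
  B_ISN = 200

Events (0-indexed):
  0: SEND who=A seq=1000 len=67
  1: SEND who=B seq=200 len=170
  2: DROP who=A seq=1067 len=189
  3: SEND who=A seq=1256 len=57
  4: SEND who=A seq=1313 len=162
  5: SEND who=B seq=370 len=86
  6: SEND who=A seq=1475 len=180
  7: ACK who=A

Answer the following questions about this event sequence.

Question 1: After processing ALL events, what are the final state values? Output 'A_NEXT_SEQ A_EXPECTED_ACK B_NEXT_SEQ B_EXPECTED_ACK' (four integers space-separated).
After event 0: A_seq=1067 A_ack=200 B_seq=200 B_ack=1067
After event 1: A_seq=1067 A_ack=370 B_seq=370 B_ack=1067
After event 2: A_seq=1256 A_ack=370 B_seq=370 B_ack=1067
After event 3: A_seq=1313 A_ack=370 B_seq=370 B_ack=1067
After event 4: A_seq=1475 A_ack=370 B_seq=370 B_ack=1067
After event 5: A_seq=1475 A_ack=456 B_seq=456 B_ack=1067
After event 6: A_seq=1655 A_ack=456 B_seq=456 B_ack=1067
After event 7: A_seq=1655 A_ack=456 B_seq=456 B_ack=1067

Answer: 1655 456 456 1067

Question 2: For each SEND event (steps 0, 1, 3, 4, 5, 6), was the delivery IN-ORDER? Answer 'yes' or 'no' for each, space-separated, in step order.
Answer: yes yes no no yes no

Derivation:
Step 0: SEND seq=1000 -> in-order
Step 1: SEND seq=200 -> in-order
Step 3: SEND seq=1256 -> out-of-order
Step 4: SEND seq=1313 -> out-of-order
Step 5: SEND seq=370 -> in-order
Step 6: SEND seq=1475 -> out-of-order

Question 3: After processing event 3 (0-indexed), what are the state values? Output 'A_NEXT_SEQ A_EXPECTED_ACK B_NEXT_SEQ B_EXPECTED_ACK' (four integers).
After event 0: A_seq=1067 A_ack=200 B_seq=200 B_ack=1067
After event 1: A_seq=1067 A_ack=370 B_seq=370 B_ack=1067
After event 2: A_seq=1256 A_ack=370 B_seq=370 B_ack=1067
After event 3: A_seq=1313 A_ack=370 B_seq=370 B_ack=1067

1313 370 370 1067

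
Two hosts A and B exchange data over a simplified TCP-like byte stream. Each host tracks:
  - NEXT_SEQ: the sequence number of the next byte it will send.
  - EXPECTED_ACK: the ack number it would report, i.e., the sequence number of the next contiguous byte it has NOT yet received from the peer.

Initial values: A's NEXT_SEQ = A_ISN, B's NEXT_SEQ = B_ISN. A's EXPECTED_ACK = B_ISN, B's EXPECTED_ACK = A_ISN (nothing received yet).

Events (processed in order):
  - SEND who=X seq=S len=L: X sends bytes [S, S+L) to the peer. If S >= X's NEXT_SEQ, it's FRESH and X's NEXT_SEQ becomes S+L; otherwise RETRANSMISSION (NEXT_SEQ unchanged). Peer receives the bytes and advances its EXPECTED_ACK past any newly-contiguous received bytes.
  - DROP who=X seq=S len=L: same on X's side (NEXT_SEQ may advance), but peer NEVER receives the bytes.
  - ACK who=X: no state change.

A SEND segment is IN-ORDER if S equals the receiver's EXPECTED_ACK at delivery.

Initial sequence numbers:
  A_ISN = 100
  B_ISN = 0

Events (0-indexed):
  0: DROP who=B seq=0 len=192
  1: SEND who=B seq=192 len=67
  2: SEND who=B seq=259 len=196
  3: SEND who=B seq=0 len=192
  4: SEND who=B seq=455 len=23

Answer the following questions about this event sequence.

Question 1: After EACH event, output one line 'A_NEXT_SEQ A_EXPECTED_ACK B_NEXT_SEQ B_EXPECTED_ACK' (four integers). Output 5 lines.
100 0 192 100
100 0 259 100
100 0 455 100
100 455 455 100
100 478 478 100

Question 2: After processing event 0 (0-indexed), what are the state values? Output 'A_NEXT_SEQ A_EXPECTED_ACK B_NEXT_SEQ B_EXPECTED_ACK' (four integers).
After event 0: A_seq=100 A_ack=0 B_seq=192 B_ack=100

100 0 192 100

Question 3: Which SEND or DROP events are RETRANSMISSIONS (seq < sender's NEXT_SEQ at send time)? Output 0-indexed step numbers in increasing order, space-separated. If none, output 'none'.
Step 0: DROP seq=0 -> fresh
Step 1: SEND seq=192 -> fresh
Step 2: SEND seq=259 -> fresh
Step 3: SEND seq=0 -> retransmit
Step 4: SEND seq=455 -> fresh

Answer: 3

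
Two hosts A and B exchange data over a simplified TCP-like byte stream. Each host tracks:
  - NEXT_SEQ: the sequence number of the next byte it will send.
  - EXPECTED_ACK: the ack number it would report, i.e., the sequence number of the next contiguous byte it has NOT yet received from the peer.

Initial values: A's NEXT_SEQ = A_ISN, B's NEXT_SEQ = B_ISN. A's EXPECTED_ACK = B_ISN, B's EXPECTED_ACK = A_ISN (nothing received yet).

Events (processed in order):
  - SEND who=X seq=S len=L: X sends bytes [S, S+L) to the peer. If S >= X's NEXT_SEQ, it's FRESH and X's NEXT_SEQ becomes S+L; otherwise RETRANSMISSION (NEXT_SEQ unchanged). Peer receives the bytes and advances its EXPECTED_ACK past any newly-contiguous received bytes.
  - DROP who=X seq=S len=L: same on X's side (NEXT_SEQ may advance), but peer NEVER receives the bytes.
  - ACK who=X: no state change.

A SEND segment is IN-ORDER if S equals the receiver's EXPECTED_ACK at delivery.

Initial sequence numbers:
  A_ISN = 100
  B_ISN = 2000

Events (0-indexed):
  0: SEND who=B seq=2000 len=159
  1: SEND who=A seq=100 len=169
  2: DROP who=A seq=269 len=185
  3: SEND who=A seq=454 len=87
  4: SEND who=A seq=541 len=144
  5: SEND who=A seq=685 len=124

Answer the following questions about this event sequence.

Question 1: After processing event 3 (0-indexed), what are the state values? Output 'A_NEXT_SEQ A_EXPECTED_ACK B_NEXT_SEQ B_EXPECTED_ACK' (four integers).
After event 0: A_seq=100 A_ack=2159 B_seq=2159 B_ack=100
After event 1: A_seq=269 A_ack=2159 B_seq=2159 B_ack=269
After event 2: A_seq=454 A_ack=2159 B_seq=2159 B_ack=269
After event 3: A_seq=541 A_ack=2159 B_seq=2159 B_ack=269

541 2159 2159 269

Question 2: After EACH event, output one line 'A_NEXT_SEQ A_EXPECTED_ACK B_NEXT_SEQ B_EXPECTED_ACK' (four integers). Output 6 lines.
100 2159 2159 100
269 2159 2159 269
454 2159 2159 269
541 2159 2159 269
685 2159 2159 269
809 2159 2159 269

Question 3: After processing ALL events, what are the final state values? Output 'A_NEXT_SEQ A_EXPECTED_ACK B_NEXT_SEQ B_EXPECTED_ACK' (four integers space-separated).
After event 0: A_seq=100 A_ack=2159 B_seq=2159 B_ack=100
After event 1: A_seq=269 A_ack=2159 B_seq=2159 B_ack=269
After event 2: A_seq=454 A_ack=2159 B_seq=2159 B_ack=269
After event 3: A_seq=541 A_ack=2159 B_seq=2159 B_ack=269
After event 4: A_seq=685 A_ack=2159 B_seq=2159 B_ack=269
After event 5: A_seq=809 A_ack=2159 B_seq=2159 B_ack=269

Answer: 809 2159 2159 269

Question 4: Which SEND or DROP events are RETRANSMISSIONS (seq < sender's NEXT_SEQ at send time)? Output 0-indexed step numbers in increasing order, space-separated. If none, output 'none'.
Step 0: SEND seq=2000 -> fresh
Step 1: SEND seq=100 -> fresh
Step 2: DROP seq=269 -> fresh
Step 3: SEND seq=454 -> fresh
Step 4: SEND seq=541 -> fresh
Step 5: SEND seq=685 -> fresh

Answer: none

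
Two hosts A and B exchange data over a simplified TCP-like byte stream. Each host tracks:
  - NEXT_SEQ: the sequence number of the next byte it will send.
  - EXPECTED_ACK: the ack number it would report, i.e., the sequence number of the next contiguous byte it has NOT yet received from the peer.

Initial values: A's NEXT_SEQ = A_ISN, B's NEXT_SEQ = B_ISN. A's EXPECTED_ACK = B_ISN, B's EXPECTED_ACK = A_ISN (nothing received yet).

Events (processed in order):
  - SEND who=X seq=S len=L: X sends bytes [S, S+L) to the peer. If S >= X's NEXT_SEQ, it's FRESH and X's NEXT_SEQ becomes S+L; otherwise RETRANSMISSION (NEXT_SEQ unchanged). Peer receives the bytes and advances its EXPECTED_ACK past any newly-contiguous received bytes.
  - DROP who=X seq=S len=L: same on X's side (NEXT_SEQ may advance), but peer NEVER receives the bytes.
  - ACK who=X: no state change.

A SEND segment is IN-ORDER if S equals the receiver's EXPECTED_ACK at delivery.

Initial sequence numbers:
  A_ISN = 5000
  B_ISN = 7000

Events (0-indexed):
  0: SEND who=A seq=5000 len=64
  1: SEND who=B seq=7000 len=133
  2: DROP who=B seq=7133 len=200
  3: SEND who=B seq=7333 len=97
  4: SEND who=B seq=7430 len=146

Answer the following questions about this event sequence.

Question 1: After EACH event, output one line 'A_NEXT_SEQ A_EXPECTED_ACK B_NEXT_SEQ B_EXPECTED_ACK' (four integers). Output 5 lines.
5064 7000 7000 5064
5064 7133 7133 5064
5064 7133 7333 5064
5064 7133 7430 5064
5064 7133 7576 5064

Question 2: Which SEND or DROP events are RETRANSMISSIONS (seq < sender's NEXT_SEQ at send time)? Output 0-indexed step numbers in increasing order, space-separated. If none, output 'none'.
Answer: none

Derivation:
Step 0: SEND seq=5000 -> fresh
Step 1: SEND seq=7000 -> fresh
Step 2: DROP seq=7133 -> fresh
Step 3: SEND seq=7333 -> fresh
Step 4: SEND seq=7430 -> fresh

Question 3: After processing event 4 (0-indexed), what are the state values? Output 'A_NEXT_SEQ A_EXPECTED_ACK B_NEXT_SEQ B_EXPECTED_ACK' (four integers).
After event 0: A_seq=5064 A_ack=7000 B_seq=7000 B_ack=5064
After event 1: A_seq=5064 A_ack=7133 B_seq=7133 B_ack=5064
After event 2: A_seq=5064 A_ack=7133 B_seq=7333 B_ack=5064
After event 3: A_seq=5064 A_ack=7133 B_seq=7430 B_ack=5064
After event 4: A_seq=5064 A_ack=7133 B_seq=7576 B_ack=5064

5064 7133 7576 5064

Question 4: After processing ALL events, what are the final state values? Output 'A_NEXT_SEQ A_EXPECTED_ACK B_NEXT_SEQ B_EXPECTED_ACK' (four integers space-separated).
Answer: 5064 7133 7576 5064

Derivation:
After event 0: A_seq=5064 A_ack=7000 B_seq=7000 B_ack=5064
After event 1: A_seq=5064 A_ack=7133 B_seq=7133 B_ack=5064
After event 2: A_seq=5064 A_ack=7133 B_seq=7333 B_ack=5064
After event 3: A_seq=5064 A_ack=7133 B_seq=7430 B_ack=5064
After event 4: A_seq=5064 A_ack=7133 B_seq=7576 B_ack=5064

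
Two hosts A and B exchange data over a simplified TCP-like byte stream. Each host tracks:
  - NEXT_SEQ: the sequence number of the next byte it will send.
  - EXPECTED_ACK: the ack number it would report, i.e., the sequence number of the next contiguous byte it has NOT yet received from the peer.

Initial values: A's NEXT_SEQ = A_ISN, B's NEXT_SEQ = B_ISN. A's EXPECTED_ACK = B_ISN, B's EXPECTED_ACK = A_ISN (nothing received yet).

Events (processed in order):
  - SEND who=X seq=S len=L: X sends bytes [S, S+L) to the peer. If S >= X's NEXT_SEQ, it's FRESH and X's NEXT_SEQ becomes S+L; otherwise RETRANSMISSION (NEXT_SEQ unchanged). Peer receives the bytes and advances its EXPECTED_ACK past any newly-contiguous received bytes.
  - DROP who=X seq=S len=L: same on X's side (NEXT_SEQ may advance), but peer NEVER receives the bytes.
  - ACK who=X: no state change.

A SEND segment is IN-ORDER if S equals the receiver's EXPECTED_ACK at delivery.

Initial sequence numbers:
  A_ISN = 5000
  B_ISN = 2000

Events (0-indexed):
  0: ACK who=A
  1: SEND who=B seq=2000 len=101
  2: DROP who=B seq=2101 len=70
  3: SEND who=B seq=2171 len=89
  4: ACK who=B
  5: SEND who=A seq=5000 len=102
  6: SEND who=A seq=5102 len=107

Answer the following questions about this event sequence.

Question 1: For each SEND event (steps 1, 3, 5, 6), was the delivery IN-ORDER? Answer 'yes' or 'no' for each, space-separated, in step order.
Answer: yes no yes yes

Derivation:
Step 1: SEND seq=2000 -> in-order
Step 3: SEND seq=2171 -> out-of-order
Step 5: SEND seq=5000 -> in-order
Step 6: SEND seq=5102 -> in-order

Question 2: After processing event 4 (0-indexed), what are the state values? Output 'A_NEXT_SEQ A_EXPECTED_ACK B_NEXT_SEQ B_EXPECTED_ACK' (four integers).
After event 0: A_seq=5000 A_ack=2000 B_seq=2000 B_ack=5000
After event 1: A_seq=5000 A_ack=2101 B_seq=2101 B_ack=5000
After event 2: A_seq=5000 A_ack=2101 B_seq=2171 B_ack=5000
After event 3: A_seq=5000 A_ack=2101 B_seq=2260 B_ack=5000
After event 4: A_seq=5000 A_ack=2101 B_seq=2260 B_ack=5000

5000 2101 2260 5000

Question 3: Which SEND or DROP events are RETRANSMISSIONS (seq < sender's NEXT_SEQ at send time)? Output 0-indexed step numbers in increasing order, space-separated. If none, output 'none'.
Step 1: SEND seq=2000 -> fresh
Step 2: DROP seq=2101 -> fresh
Step 3: SEND seq=2171 -> fresh
Step 5: SEND seq=5000 -> fresh
Step 6: SEND seq=5102 -> fresh

Answer: none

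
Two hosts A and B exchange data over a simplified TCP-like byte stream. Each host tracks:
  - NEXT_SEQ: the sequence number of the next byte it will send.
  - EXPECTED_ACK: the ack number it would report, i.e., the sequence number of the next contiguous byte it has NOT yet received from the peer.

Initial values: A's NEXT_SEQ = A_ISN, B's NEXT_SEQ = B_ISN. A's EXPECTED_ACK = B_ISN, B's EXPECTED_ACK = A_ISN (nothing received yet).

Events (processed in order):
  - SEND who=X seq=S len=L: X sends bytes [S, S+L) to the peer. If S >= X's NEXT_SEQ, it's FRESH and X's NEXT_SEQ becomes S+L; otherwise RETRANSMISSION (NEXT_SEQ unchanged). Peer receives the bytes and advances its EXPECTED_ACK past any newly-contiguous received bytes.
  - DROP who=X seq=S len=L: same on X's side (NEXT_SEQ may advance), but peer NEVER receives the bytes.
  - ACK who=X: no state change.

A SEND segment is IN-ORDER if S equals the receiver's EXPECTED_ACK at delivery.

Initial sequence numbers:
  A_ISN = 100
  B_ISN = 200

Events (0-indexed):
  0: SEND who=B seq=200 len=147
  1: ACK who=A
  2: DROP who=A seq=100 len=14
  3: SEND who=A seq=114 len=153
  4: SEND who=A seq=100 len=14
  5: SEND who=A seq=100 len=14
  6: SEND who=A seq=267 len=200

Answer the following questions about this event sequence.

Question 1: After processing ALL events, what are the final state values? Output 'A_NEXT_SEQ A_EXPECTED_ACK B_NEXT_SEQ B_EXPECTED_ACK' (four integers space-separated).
After event 0: A_seq=100 A_ack=347 B_seq=347 B_ack=100
After event 1: A_seq=100 A_ack=347 B_seq=347 B_ack=100
After event 2: A_seq=114 A_ack=347 B_seq=347 B_ack=100
After event 3: A_seq=267 A_ack=347 B_seq=347 B_ack=100
After event 4: A_seq=267 A_ack=347 B_seq=347 B_ack=267
After event 5: A_seq=267 A_ack=347 B_seq=347 B_ack=267
After event 6: A_seq=467 A_ack=347 B_seq=347 B_ack=467

Answer: 467 347 347 467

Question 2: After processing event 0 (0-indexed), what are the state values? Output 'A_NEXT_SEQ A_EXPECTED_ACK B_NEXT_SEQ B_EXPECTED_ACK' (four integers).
After event 0: A_seq=100 A_ack=347 B_seq=347 B_ack=100

100 347 347 100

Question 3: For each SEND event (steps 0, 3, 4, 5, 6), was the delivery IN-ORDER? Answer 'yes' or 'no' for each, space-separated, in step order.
Step 0: SEND seq=200 -> in-order
Step 3: SEND seq=114 -> out-of-order
Step 4: SEND seq=100 -> in-order
Step 5: SEND seq=100 -> out-of-order
Step 6: SEND seq=267 -> in-order

Answer: yes no yes no yes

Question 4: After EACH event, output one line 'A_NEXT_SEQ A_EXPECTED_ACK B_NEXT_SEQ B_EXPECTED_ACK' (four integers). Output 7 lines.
100 347 347 100
100 347 347 100
114 347 347 100
267 347 347 100
267 347 347 267
267 347 347 267
467 347 347 467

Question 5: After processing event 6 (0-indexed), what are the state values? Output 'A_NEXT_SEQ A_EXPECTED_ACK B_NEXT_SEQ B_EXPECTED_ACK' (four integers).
After event 0: A_seq=100 A_ack=347 B_seq=347 B_ack=100
After event 1: A_seq=100 A_ack=347 B_seq=347 B_ack=100
After event 2: A_seq=114 A_ack=347 B_seq=347 B_ack=100
After event 3: A_seq=267 A_ack=347 B_seq=347 B_ack=100
After event 4: A_seq=267 A_ack=347 B_seq=347 B_ack=267
After event 5: A_seq=267 A_ack=347 B_seq=347 B_ack=267
After event 6: A_seq=467 A_ack=347 B_seq=347 B_ack=467

467 347 347 467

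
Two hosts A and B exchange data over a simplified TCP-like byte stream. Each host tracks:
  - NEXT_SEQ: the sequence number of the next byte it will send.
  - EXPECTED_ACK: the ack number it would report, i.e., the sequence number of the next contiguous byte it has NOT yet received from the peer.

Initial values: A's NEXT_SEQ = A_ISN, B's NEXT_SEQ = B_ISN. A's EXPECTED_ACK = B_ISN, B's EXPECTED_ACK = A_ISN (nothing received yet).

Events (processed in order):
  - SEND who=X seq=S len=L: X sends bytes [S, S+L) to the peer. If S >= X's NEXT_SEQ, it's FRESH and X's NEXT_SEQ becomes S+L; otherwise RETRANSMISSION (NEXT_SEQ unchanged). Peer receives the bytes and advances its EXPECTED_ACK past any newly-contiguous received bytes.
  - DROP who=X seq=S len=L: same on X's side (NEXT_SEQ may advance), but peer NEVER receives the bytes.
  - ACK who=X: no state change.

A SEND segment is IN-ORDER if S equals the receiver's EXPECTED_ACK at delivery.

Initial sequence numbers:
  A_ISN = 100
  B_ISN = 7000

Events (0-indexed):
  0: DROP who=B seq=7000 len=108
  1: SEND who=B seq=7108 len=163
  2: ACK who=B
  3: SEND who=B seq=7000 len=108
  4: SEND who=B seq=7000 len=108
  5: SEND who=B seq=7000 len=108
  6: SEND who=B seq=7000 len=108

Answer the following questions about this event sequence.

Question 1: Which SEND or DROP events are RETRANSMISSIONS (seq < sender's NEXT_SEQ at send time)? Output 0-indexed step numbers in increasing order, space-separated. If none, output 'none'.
Answer: 3 4 5 6

Derivation:
Step 0: DROP seq=7000 -> fresh
Step 1: SEND seq=7108 -> fresh
Step 3: SEND seq=7000 -> retransmit
Step 4: SEND seq=7000 -> retransmit
Step 5: SEND seq=7000 -> retransmit
Step 6: SEND seq=7000 -> retransmit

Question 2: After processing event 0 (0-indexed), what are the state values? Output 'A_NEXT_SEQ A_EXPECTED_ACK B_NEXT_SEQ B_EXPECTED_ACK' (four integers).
After event 0: A_seq=100 A_ack=7000 B_seq=7108 B_ack=100

100 7000 7108 100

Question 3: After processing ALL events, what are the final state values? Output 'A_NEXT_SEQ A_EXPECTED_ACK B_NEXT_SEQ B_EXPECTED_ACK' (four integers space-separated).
After event 0: A_seq=100 A_ack=7000 B_seq=7108 B_ack=100
After event 1: A_seq=100 A_ack=7000 B_seq=7271 B_ack=100
After event 2: A_seq=100 A_ack=7000 B_seq=7271 B_ack=100
After event 3: A_seq=100 A_ack=7271 B_seq=7271 B_ack=100
After event 4: A_seq=100 A_ack=7271 B_seq=7271 B_ack=100
After event 5: A_seq=100 A_ack=7271 B_seq=7271 B_ack=100
After event 6: A_seq=100 A_ack=7271 B_seq=7271 B_ack=100

Answer: 100 7271 7271 100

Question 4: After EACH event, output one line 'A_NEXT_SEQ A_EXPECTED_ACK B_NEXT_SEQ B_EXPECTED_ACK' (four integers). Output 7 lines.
100 7000 7108 100
100 7000 7271 100
100 7000 7271 100
100 7271 7271 100
100 7271 7271 100
100 7271 7271 100
100 7271 7271 100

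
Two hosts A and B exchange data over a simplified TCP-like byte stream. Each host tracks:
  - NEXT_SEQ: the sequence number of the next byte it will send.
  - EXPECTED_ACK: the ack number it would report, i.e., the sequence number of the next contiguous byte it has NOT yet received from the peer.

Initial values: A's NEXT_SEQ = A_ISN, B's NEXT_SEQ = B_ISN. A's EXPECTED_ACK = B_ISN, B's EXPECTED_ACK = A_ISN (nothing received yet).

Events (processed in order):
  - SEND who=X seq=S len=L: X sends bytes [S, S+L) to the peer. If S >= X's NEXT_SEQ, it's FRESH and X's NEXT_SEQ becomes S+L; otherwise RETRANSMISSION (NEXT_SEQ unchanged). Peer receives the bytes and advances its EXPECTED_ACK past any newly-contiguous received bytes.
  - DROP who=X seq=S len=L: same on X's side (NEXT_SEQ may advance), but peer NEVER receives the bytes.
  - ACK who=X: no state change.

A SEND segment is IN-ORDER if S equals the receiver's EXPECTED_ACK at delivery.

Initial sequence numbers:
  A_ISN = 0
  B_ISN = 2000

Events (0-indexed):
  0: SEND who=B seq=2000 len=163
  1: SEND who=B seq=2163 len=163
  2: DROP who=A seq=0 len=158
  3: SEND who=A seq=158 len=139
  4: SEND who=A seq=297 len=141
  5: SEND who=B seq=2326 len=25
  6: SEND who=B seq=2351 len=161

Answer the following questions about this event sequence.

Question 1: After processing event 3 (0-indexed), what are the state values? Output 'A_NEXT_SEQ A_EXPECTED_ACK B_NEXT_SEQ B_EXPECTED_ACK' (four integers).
After event 0: A_seq=0 A_ack=2163 B_seq=2163 B_ack=0
After event 1: A_seq=0 A_ack=2326 B_seq=2326 B_ack=0
After event 2: A_seq=158 A_ack=2326 B_seq=2326 B_ack=0
After event 3: A_seq=297 A_ack=2326 B_seq=2326 B_ack=0

297 2326 2326 0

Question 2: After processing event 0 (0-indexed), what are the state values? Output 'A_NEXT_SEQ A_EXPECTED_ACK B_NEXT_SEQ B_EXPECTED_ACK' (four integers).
After event 0: A_seq=0 A_ack=2163 B_seq=2163 B_ack=0

0 2163 2163 0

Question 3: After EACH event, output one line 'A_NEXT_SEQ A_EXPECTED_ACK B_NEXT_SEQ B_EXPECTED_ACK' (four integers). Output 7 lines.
0 2163 2163 0
0 2326 2326 0
158 2326 2326 0
297 2326 2326 0
438 2326 2326 0
438 2351 2351 0
438 2512 2512 0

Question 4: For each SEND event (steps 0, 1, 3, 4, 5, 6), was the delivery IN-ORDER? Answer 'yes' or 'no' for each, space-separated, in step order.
Answer: yes yes no no yes yes

Derivation:
Step 0: SEND seq=2000 -> in-order
Step 1: SEND seq=2163 -> in-order
Step 3: SEND seq=158 -> out-of-order
Step 4: SEND seq=297 -> out-of-order
Step 5: SEND seq=2326 -> in-order
Step 6: SEND seq=2351 -> in-order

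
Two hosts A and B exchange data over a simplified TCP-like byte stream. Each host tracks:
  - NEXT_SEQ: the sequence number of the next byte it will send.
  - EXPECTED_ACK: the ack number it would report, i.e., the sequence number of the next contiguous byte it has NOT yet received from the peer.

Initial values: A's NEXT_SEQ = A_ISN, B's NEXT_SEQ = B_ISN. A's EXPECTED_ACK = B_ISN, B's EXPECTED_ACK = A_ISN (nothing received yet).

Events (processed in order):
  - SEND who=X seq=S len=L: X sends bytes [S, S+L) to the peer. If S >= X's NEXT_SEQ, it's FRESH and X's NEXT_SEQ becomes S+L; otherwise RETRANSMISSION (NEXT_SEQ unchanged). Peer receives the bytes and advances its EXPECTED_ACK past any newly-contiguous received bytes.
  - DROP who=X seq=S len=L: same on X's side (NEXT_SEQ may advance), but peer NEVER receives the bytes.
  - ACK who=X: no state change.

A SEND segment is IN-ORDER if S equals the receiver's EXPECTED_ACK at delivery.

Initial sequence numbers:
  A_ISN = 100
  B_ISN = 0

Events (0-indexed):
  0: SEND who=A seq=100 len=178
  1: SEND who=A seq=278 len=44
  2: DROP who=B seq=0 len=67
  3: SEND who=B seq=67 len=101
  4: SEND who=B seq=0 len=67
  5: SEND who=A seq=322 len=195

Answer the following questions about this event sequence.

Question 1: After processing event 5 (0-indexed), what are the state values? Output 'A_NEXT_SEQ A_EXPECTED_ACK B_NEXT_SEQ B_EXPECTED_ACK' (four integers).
After event 0: A_seq=278 A_ack=0 B_seq=0 B_ack=278
After event 1: A_seq=322 A_ack=0 B_seq=0 B_ack=322
After event 2: A_seq=322 A_ack=0 B_seq=67 B_ack=322
After event 3: A_seq=322 A_ack=0 B_seq=168 B_ack=322
After event 4: A_seq=322 A_ack=168 B_seq=168 B_ack=322
After event 5: A_seq=517 A_ack=168 B_seq=168 B_ack=517

517 168 168 517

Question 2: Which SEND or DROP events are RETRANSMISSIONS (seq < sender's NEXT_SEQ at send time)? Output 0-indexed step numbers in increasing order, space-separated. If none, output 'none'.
Answer: 4

Derivation:
Step 0: SEND seq=100 -> fresh
Step 1: SEND seq=278 -> fresh
Step 2: DROP seq=0 -> fresh
Step 3: SEND seq=67 -> fresh
Step 4: SEND seq=0 -> retransmit
Step 5: SEND seq=322 -> fresh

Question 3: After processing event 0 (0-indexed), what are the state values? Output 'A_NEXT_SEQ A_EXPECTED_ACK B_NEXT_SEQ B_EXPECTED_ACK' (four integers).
After event 0: A_seq=278 A_ack=0 B_seq=0 B_ack=278

278 0 0 278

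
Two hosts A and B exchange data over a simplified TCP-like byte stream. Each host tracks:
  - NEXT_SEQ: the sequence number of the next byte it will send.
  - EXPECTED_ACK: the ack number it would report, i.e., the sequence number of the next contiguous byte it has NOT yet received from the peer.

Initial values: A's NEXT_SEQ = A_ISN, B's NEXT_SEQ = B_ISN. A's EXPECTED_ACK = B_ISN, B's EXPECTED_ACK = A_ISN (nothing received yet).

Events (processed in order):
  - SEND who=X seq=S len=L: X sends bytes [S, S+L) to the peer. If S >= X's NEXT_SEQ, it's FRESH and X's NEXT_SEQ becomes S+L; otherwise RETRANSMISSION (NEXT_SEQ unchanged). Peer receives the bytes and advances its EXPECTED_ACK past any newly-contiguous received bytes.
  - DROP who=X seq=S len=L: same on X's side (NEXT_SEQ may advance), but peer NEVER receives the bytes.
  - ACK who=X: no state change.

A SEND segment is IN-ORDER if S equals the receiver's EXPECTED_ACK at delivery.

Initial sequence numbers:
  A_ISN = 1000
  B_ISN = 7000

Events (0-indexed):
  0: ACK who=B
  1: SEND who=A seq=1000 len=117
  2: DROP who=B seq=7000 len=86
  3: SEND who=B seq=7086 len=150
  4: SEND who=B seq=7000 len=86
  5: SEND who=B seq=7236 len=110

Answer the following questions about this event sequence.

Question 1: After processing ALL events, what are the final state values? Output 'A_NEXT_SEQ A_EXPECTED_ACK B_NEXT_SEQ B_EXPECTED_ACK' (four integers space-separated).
After event 0: A_seq=1000 A_ack=7000 B_seq=7000 B_ack=1000
After event 1: A_seq=1117 A_ack=7000 B_seq=7000 B_ack=1117
After event 2: A_seq=1117 A_ack=7000 B_seq=7086 B_ack=1117
After event 3: A_seq=1117 A_ack=7000 B_seq=7236 B_ack=1117
After event 4: A_seq=1117 A_ack=7236 B_seq=7236 B_ack=1117
After event 5: A_seq=1117 A_ack=7346 B_seq=7346 B_ack=1117

Answer: 1117 7346 7346 1117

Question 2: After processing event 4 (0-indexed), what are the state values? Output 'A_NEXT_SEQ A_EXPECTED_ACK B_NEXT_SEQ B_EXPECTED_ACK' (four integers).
After event 0: A_seq=1000 A_ack=7000 B_seq=7000 B_ack=1000
After event 1: A_seq=1117 A_ack=7000 B_seq=7000 B_ack=1117
After event 2: A_seq=1117 A_ack=7000 B_seq=7086 B_ack=1117
After event 3: A_seq=1117 A_ack=7000 B_seq=7236 B_ack=1117
After event 4: A_seq=1117 A_ack=7236 B_seq=7236 B_ack=1117

1117 7236 7236 1117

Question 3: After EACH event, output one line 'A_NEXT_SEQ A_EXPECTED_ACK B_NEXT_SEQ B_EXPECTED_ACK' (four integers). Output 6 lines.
1000 7000 7000 1000
1117 7000 7000 1117
1117 7000 7086 1117
1117 7000 7236 1117
1117 7236 7236 1117
1117 7346 7346 1117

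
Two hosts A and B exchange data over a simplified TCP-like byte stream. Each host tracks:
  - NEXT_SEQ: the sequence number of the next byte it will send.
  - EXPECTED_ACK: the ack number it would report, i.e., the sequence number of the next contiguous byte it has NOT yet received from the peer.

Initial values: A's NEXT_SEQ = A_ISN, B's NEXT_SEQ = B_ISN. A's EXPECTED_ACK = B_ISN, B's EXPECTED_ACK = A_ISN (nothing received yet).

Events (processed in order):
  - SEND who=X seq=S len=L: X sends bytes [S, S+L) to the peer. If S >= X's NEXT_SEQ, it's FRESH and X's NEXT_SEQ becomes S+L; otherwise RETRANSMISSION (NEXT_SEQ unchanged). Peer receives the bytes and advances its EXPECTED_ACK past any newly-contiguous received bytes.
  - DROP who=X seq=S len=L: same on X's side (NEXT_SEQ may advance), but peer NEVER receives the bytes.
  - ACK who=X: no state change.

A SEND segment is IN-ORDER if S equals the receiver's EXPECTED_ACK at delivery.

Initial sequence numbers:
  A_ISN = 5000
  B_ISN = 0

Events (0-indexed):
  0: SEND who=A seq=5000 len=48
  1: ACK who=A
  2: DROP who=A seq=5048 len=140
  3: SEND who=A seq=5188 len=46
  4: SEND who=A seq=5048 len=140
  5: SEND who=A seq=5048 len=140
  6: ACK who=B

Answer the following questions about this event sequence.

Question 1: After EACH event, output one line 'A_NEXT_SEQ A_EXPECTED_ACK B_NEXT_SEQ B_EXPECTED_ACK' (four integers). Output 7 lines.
5048 0 0 5048
5048 0 0 5048
5188 0 0 5048
5234 0 0 5048
5234 0 0 5234
5234 0 0 5234
5234 0 0 5234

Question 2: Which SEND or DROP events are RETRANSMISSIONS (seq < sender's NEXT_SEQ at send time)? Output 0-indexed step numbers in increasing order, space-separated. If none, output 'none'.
Step 0: SEND seq=5000 -> fresh
Step 2: DROP seq=5048 -> fresh
Step 3: SEND seq=5188 -> fresh
Step 4: SEND seq=5048 -> retransmit
Step 5: SEND seq=5048 -> retransmit

Answer: 4 5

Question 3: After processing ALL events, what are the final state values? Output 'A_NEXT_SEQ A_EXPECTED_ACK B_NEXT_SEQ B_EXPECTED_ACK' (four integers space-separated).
Answer: 5234 0 0 5234

Derivation:
After event 0: A_seq=5048 A_ack=0 B_seq=0 B_ack=5048
After event 1: A_seq=5048 A_ack=0 B_seq=0 B_ack=5048
After event 2: A_seq=5188 A_ack=0 B_seq=0 B_ack=5048
After event 3: A_seq=5234 A_ack=0 B_seq=0 B_ack=5048
After event 4: A_seq=5234 A_ack=0 B_seq=0 B_ack=5234
After event 5: A_seq=5234 A_ack=0 B_seq=0 B_ack=5234
After event 6: A_seq=5234 A_ack=0 B_seq=0 B_ack=5234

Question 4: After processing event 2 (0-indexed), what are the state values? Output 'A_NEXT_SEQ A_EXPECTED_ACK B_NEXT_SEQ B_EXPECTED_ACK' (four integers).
After event 0: A_seq=5048 A_ack=0 B_seq=0 B_ack=5048
After event 1: A_seq=5048 A_ack=0 B_seq=0 B_ack=5048
After event 2: A_seq=5188 A_ack=0 B_seq=0 B_ack=5048

5188 0 0 5048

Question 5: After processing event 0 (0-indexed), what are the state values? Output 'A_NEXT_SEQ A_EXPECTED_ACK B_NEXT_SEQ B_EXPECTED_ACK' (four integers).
After event 0: A_seq=5048 A_ack=0 B_seq=0 B_ack=5048

5048 0 0 5048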